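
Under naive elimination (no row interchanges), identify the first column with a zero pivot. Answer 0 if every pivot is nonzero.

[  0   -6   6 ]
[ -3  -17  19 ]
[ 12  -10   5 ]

first zero-pivot column = 1

Naive forward elimination:
Pivot entry (1,1) is zero but row 2 has -3 in column 1 -> naive elimination stops; a row interchange (e.g. R1 <-> R2) would be required here.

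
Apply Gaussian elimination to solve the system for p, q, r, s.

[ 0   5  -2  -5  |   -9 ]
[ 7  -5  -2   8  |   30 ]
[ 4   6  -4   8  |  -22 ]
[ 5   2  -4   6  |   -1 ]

(5, -3, 2, -2)

Forward elimination on [A|b]:
R1 <-> R2   (pivot in column 1 was zero)
[ 7  -5  -2   8   30 ]
[ 0   5  -2  -5   -9 ]
[ 4   6  -4   8  -22 ]
[ 5   2  -4   6   -1 ]
R3 <- R3 - (4/7)*R1:  [      0    62/7   -20/7    24/7  -274/7 ]
R4 <- R4 - (5/7)*R1:  [      0    39/7   -18/7     2/7  -157/7 ]
R3 <- R3 - (62/35)*R2:  [      0       0   24/35    86/7  -116/5 ]
R4 <- R4 - (39/35)*R2:  [      0       0  -12/35    41/7   -62/5 ]
R4 <- R4 - (-1/2)*R3:  [   0    0    0   12  -24 ]
Row echelon form:
[ 7  -5     -2     8  |      30 ]
[ 0   5     -2    -5  |      -9 ]
[ 0   0  24/35  86/7  |  -116/5 ]
[ 0   0      0    12  |     -24 ]
Back-substitution:
s = (-24) / 12 = -2
r = (-116/5 - (86/7)*(-2)) / (24/35) = 2
q = (-9 - (-2)*(2) - (-5)*(-2)) / 5 = -3
p = (30 - (-5)*(-3) - (-2)*(2) - (8)*(-2)) / 7 = 5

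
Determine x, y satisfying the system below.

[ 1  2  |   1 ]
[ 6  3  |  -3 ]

(-1, 1)

Forward elimination on [A|b]:
R2 <- R2 - (6)*R1:  [  0  -9  -9 ]
Row echelon form:
[ 1   2  |   1 ]
[ 0  -9  |  -9 ]
Back-substitution:
y = (-9) / -9 = 1
x = (1 - (2)*(1)) / 1 = -1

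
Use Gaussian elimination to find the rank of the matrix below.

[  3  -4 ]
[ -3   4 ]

rank(A) = 1

Row reduction:
R2 <- R2 - (-1)*R1:  [ 0  0 ]
Row echelon form:
[ 3  -4 ]
[ 0   0 ]
Nonzero rows / pivot columns: 1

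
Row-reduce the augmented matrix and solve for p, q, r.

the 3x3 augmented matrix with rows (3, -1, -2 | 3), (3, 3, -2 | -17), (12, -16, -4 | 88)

Forward elimination on [A|b]:
R2 <- R2 - (1)*R1:  [   0    4    0  -20 ]
R3 <- R3 - (4)*R1:  [   0  -12    4   76 ]
R3 <- R3 - (-3)*R2:  [  0   0   4  16 ]
Row echelon form:
[ 3  -1  -2  |    3 ]
[ 0   4   0  |  -20 ]
[ 0   0   4  |   16 ]
Back-substitution:
r = (16) / 4 = 4
q = (-20) / 4 = -5
p = (3 - (-1)*(-5) - (-2)*(4)) / 3 = 2

(2, -5, 4)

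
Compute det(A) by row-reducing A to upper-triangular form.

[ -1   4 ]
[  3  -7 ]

det(A) = -5

Forward elimination:
R2 <- R2 - (-3)*R1:  [ 0  5 ]
Upper-triangular form:
[ -1  4 ]
[  0  5 ]
det(A) = (-1)^0 * (-1) * (5) = -5  (0 row swaps -> sign +1)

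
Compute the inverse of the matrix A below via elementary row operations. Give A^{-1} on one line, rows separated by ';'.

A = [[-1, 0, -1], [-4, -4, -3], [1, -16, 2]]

inverse = [14/3 -4/3 1/3; -5/12 1/12 -1/12; -17/3 4/3 -1/3]

Gauss-Jordan on [A | I]:
R1 <- (1/-1)*R1:  [  1   0   1  |  -1   0   0 ]
R2 <- R2 - (-4)*R1:  [  0  -4   1  |  -4   1   0 ]
R3 <- R3 - (1)*R1:  [   0  -16    1  |    1    0    1 ]
R2 <- (1/-4)*R2:  [    0     1  -1/4  |     1  -1/4     0 ]
R3 <- R3 - (-16)*R2:  [  0   0  -3  |  17  -4   1 ]
R3 <- (1/-3)*R3:  [     0      0      1  |  -17/3    4/3   -1/3 ]
R1 <- R1 - (1)*R3:  [    1     0     0  |  14/3  -4/3   1/3 ]
R2 <- R2 - (-1/4)*R3:  [     0      1      0  |  -5/12   1/12  -1/12 ]
Right block of [I | A^{-1}] is the inverse:
[  14/3  -4/3    1/3 ]
[ -5/12  1/12  -1/12 ]
[ -17/3   4/3   -1/3 ]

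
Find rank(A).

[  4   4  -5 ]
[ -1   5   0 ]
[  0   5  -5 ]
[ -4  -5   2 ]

rank(A) = 3

Row reduction:
R2 <- R2 - (-1/4)*R1:  [    0     6  -5/4 ]
R4 <- R4 - (-1)*R1:  [  0  -1  -3 ]
R3 <- R3 - (5/6)*R2:  [      0       0  -95/24 ]
R4 <- R4 - (-1/6)*R2:  [      0       0  -77/24 ]
R4 <- R4 - (77/95)*R3:  [ 0  0  0 ]
Row echelon form:
[ 4  4      -5 ]
[ 0  6    -5/4 ]
[ 0  0  -95/24 ]
[ 0  0       0 ]
Nonzero rows / pivot columns: 3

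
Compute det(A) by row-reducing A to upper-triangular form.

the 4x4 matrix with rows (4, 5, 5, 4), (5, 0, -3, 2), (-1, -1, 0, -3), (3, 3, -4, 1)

Forward elimination:
R2 <- R2 - (5/4)*R1:  [     0  -25/4  -37/4     -3 ]
R3 <- R3 - (-1/4)*R1:  [   0  1/4  5/4   -2 ]
R4 <- R4 - (3/4)*R1:  [     0   -3/4  -31/4     -2 ]
R3 <- R3 - (-1/25)*R2:  [      0       0   22/25  -53/25 ]
R4 <- R4 - (3/25)*R2:  [       0        0  -166/25   -41/25 ]
R4 <- R4 - (-83/11)*R3:  [       0        0        0  -194/11 ]
Upper-triangular form:
[ 4      5      5        4 ]
[ 0  -25/4  -37/4       -3 ]
[ 0      0  22/25   -53/25 ]
[ 0      0      0  -194/11 ]
det(A) = (-1)^0 * (4) * (-25/4) * (22/25) * (-194/11) = 388  (0 row swaps -> sign +1)

det(A) = 388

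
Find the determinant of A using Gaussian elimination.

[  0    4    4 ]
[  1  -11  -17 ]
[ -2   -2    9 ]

det(A) = 4

Forward elimination:
R1 <-> R2   (pivot in column 1 was zero)
[  1  -11  -17 ]
[  0    4    4 ]
[ -2   -2    9 ]
R3 <- R3 - (-2)*R1:  [   0  -24  -25 ]
R3 <- R3 - (-6)*R2:  [  0   0  -1 ]
Upper-triangular form:
[ 1  -11  -17 ]
[ 0    4    4 ]
[ 0    0   -1 ]
det(A) = (-1)^1 * (1) * (4) * (-1) = 4  (1 row swap -> sign -1)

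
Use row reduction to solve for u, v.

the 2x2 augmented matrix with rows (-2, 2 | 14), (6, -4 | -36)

Forward elimination on [A|b]:
R2 <- R2 - (-3)*R1:  [ 0  2  6 ]
Row echelon form:
[ -2  2  |  14 ]
[  0  2  |   6 ]
Back-substitution:
v = (6) / 2 = 3
u = (14 - (2)*(3)) / -2 = -4

(-4, 3)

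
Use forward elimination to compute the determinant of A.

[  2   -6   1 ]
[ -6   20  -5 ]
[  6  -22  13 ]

Forward elimination:
R2 <- R2 - (-3)*R1:  [  0   2  -2 ]
R3 <- R3 - (3)*R1:  [  0  -4  10 ]
R3 <- R3 - (-2)*R2:  [ 0  0  6 ]
Upper-triangular form:
[ 2  -6   1 ]
[ 0   2  -2 ]
[ 0   0   6 ]
det(A) = (-1)^0 * (2) * (2) * (6) = 24  (0 row swaps -> sign +1)

det(A) = 24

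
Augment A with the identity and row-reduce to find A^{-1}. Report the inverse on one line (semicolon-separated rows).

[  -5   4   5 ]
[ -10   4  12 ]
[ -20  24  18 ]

inverse = [-27/5 6/5 7/10; -3/2 1/4 1/4; -4 1 1/2]

Gauss-Jordan on [A | I]:
R1 <- (1/-5)*R1:  [    1  -4/5    -1  |  -1/5     0     0 ]
R2 <- R2 - (-10)*R1:  [  0  -4   2  |  -2   1   0 ]
R3 <- R3 - (-20)*R1:  [  0   8  -2  |  -4   0   1 ]
R2 <- (1/-4)*R2:  [    0     1  -1/2  |   1/2  -1/4     0 ]
R1 <- R1 - (-4/5)*R2:  [    1     0  -7/5  |   1/5  -1/5     0 ]
R3 <- R3 - (8)*R2:  [  0   0   2  |  -8   2   1 ]
R3 <- (1/2)*R3:  [   0    0    1  |   -4    1  1/2 ]
R1 <- R1 - (-7/5)*R3:  [     1      0      0  |  -27/5    6/5   7/10 ]
R2 <- R2 - (-1/2)*R3:  [    0     1     0  |  -3/2   1/4   1/4 ]
Right block of [I | A^{-1}] is the inverse:
[ -27/5  6/5  7/10 ]
[  -3/2  1/4   1/4 ]
[    -4    1   1/2 ]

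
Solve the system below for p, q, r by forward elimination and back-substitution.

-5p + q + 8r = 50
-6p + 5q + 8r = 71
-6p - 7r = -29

Forward elimination on [A|b]:
R2 <- R2 - (6/5)*R1:  [    0  19/5  -8/5    11 ]
R3 <- R3 - (6/5)*R1:  [     0   -6/5  -83/5    -89 ]
R3 <- R3 - (-6/19)*R2:  [        0         0   -325/19  -1625/19 ]
Row echelon form:
[ -5     1        8  |        50 ]
[  0  19/5     -8/5  |        11 ]
[  0     0  -325/19  |  -1625/19 ]
Back-substitution:
r = (-1625/19) / (-325/19) = 5
q = (11 - (-8/5)*(5)) / (19/5) = 5
p = (50 - (1)*(5) - (8)*(5)) / -5 = -1

(-1, 5, 5)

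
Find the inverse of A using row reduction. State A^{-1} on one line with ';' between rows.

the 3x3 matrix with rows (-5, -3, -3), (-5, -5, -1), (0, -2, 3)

inverse = [-17/10 3/2 -6/5; 3/2 -3/2 1; 1 -1 1]

Gauss-Jordan on [A | I]:
R1 <- (1/-5)*R1:  [    1   3/5   3/5  |  -1/5     0     0 ]
R2 <- R2 - (-5)*R1:  [  0  -2   2  |  -1   1   0 ]
R2 <- (1/-2)*R2:  [    0     1    -1  |   1/2  -1/2     0 ]
R1 <- R1 - (3/5)*R2:  [    1     0   6/5  |  -1/2  3/10     0 ]
R3 <- R3 - (-2)*R2:  [  0   0   1  |   1  -1   1 ]
R1 <- R1 - (6/5)*R3:  [      1       0       0  |  -17/10     3/2    -6/5 ]
R2 <- R2 - (-1)*R3:  [    0     1     0  |   3/2  -3/2     1 ]
Right block of [I | A^{-1}] is the inverse:
[ -17/10   3/2  -6/5 ]
[    3/2  -3/2     1 ]
[      1    -1     1 ]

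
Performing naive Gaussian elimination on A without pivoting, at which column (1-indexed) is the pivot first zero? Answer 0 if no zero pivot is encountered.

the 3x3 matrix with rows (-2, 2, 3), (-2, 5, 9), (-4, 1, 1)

Naive forward elimination:
R2 <- R2 - (1)*R1:  [ 0  3  6 ]
R3 <- R3 - (2)*R1:  [  0  -3  -5 ]
R3 <- R3 - (-1)*R2:  [ 0  0  1 ]
All pivots nonzero; naive elimination completes without hitting a zero pivot.

first zero-pivot column = 0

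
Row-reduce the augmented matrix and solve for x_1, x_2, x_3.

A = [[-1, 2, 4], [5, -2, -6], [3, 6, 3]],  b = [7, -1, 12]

Forward elimination on [A|b]:
R2 <- R2 - (-5)*R1:  [  0   8  14  34 ]
R3 <- R3 - (-3)*R1:  [  0  12  15  33 ]
R3 <- R3 - (3/2)*R2:  [   0    0   -6  -18 ]
Row echelon form:
[ -1  2   4  |    7 ]
[  0  8  14  |   34 ]
[  0  0  -6  |  -18 ]
Back-substitution:
x_3 = (-18) / -6 = 3
x_2 = (34 - (14)*(3)) / 8 = -1
x_1 = (7 - (2)*(-1) - (4)*(3)) / -1 = 3

(3, -1, 3)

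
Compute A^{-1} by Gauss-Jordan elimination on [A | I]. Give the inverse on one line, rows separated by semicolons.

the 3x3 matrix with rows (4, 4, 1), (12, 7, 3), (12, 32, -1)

inverse = [-103/80 9/20 1/16; 3/5 -1/5 0; 15/4 -1 -1/4]

Gauss-Jordan on [A | I]:
R1 <- (1/4)*R1:  [   1    1  1/4  |  1/4    0    0 ]
R2 <- R2 - (12)*R1:  [  0  -5   0  |  -3   1   0 ]
R3 <- R3 - (12)*R1:  [  0  20  -4  |  -3   0   1 ]
R2 <- (1/-5)*R2:  [    0     1     0  |   3/5  -1/5     0 ]
R1 <- R1 - (1)*R2:  [     1      0    1/4  |  -7/20    1/5      0 ]
R3 <- R3 - (20)*R2:  [   0    0   -4  |  -15    4    1 ]
R3 <- (1/-4)*R3:  [    0     0     1  |  15/4    -1  -1/4 ]
R1 <- R1 - (1/4)*R3:  [       1        0        0  |  -103/80     9/20     1/16 ]
Right block of [I | A^{-1}] is the inverse:
[ -103/80  9/20  1/16 ]
[     3/5  -1/5     0 ]
[    15/4    -1  -1/4 ]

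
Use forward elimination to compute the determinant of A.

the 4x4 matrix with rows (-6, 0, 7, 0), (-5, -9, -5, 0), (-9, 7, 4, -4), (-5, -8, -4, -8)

Forward elimination:
R2 <- R2 - (5/6)*R1:  [     0     -9  -65/6      0 ]
R3 <- R3 - (3/2)*R1:  [     0      7  -13/2     -4 ]
R4 <- R4 - (5/6)*R1:  [     0     -8  -59/6     -8 ]
R3 <- R3 - (-7/9)*R2:  [       0        0  -403/27       -4 ]
R4 <- R4 - (8/9)*R2:  [      0       0  -11/54      -8 ]
R4 <- R4 - (11/806)*R3:  [         0          0          0  -3202/403 ]
Upper-triangular form:
[ -6   0        7          0 ]
[  0  -9    -65/6          0 ]
[  0   0  -403/27         -4 ]
[  0   0        0  -3202/403 ]
det(A) = (-1)^0 * (-6) * (-9) * (-403/27) * (-3202/403) = 6404  (0 row swaps -> sign +1)

det(A) = 6404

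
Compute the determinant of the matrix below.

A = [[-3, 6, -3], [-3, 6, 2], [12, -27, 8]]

det(A) = -45

Forward elimination:
R2 <- R2 - (1)*R1:  [ 0  0  5 ]
R3 <- R3 - (-4)*R1:  [  0  -3  -4 ]
R2 <-> R3   (pivot in column 2 was zero)
[ -3   6  -3 ]
[  0  -3  -4 ]
[  0   0   5 ]
Upper-triangular form:
[ -3   6  -3 ]
[  0  -3  -4 ]
[  0   0   5 ]
det(A) = (-1)^1 * (-3) * (-3) * (5) = -45  (1 row swap -> sign -1)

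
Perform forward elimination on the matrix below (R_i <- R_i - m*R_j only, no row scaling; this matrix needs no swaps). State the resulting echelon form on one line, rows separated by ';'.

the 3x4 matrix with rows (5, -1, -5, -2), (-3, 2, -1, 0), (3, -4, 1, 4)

REF = [5 -1 -5 -2; 0 7/5 -4 -6/5; 0 0 -40/7 16/7]

Forward elimination:
R2 <- R2 - (-3/5)*R1:  [    0   7/5    -4  -6/5 ]
R3 <- R3 - (3/5)*R1:  [     0  -17/5      4   26/5 ]
R3 <- R3 - (-17/7)*R2:  [     0      0  -40/7   16/7 ]
Row echelon form:
[ 5   -1     -5    -2 ]
[ 0  7/5     -4  -6/5 ]
[ 0    0  -40/7  16/7 ]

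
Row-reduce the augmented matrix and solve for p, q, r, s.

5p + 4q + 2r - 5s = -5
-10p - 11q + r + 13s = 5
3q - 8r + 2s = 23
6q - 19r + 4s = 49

Forward elimination on [A|b]:
R2 <- R2 - (-2)*R1:  [  0  -3   5   3  -5 ]
R3 <- R3 - (-1)*R2:  [  0   0  -3   5  18 ]
R4 <- R4 - (-2)*R2:  [  0   0  -9  10  39 ]
R4 <- R4 - (3)*R3:  [   0    0    0   -5  -15 ]
Row echelon form:
[ 5   4   2  -5  |   -5 ]
[ 0  -3   5   3  |   -5 ]
[ 0   0  -3   5  |   18 ]
[ 0   0   0  -5  |  -15 ]
Back-substitution:
s = (-15) / -5 = 3
r = (18 - (5)*(3)) / -3 = -1
q = (-5 - (5)*(-1) - (3)*(3)) / -3 = 3
p = (-5 - (4)*(3) - (2)*(-1) - (-5)*(3)) / 5 = 0

(0, 3, -1, 3)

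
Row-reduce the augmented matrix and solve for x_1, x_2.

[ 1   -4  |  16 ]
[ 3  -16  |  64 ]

(0, -4)

Forward elimination on [A|b]:
R2 <- R2 - (3)*R1:  [  0  -4  16 ]
Row echelon form:
[ 1  -4  |  16 ]
[ 0  -4  |  16 ]
Back-substitution:
x_2 = (16) / -4 = -4
x_1 = (16 - (-4)*(-4)) / 1 = 0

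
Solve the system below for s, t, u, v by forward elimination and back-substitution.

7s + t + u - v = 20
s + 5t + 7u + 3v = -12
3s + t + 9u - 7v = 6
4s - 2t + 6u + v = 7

Forward elimination on [A|b]:
R2 <- R2 - (1/7)*R1:  [      0    34/7    48/7    22/7  -104/7 ]
R3 <- R3 - (3/7)*R1:  [     0    4/7   60/7  -46/7  -18/7 ]
R4 <- R4 - (4/7)*R1:  [     0  -18/7   38/7   11/7  -31/7 ]
R3 <- R3 - (2/17)*R2:  [       0        0   132/17  -118/17   -14/17 ]
R4 <- R4 - (-9/17)*R2:  [       0        0   154/17    55/17  -209/17 ]
R4 <- R4 - (7/6)*R3:  [     0      0      0   34/3  -34/3 ]
Row echelon form:
[ 7     1       1       -1  |      20 ]
[ 0  34/7    48/7     22/7  |  -104/7 ]
[ 0     0  132/17  -118/17  |  -14/17 ]
[ 0     0       0     34/3  |   -34/3 ]
Back-substitution:
v = (-34/3) / (34/3) = -1
u = (-14/17 - (-118/17)*(-1)) / (132/17) = -1
t = (-104/7 - (48/7)*(-1) - (22/7)*(-1)) / (34/7) = -1
s = (20 - (1)*(-1) - (1)*(-1) - (-1)*(-1)) / 7 = 3

(3, -1, -1, -1)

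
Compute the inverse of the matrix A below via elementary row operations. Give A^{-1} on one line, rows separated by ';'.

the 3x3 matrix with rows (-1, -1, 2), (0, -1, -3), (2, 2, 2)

Gauss-Jordan on [A | I]:
R1 <- (1/-1)*R1:  [  1   1  -2  |  -1   0   0 ]
R3 <- R3 - (2)*R1:  [ 0  0  6  |  2  0  1 ]
R2 <- (1/-1)*R2:  [  0   1   3  |   0  -1   0 ]
R1 <- R1 - (1)*R2:  [  1   0  -5  |  -1   1   0 ]
R3 <- (1/6)*R3:  [   0    0    1  |  1/3    0  1/6 ]
R1 <- R1 - (-5)*R3:  [   1    0    0  |  2/3    1  5/6 ]
R2 <- R2 - (3)*R3:  [    0     1     0  |    -1    -1  -1/2 ]
Right block of [I | A^{-1}] is the inverse:
[ 2/3   1   5/6 ]
[  -1  -1  -1/2 ]
[ 1/3   0   1/6 ]

inverse = [2/3 1 5/6; -1 -1 -1/2; 1/3 0 1/6]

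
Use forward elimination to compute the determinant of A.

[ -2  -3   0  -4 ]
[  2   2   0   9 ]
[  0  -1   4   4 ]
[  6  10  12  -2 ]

det(A) = -48

Forward elimination:
R2 <- R2 - (-1)*R1:  [  0  -1   0   5 ]
R4 <- R4 - (-3)*R1:  [   0    1   12  -14 ]
R3 <- R3 - (1)*R2:  [  0   0   4  -1 ]
R4 <- R4 - (-1)*R2:  [  0   0  12  -9 ]
R4 <- R4 - (3)*R3:  [  0   0   0  -6 ]
Upper-triangular form:
[ -2  -3  0  -4 ]
[  0  -1  0   5 ]
[  0   0  4  -1 ]
[  0   0  0  -6 ]
det(A) = (-1)^0 * (-2) * (-1) * (4) * (-6) = -48  (0 row swaps -> sign +1)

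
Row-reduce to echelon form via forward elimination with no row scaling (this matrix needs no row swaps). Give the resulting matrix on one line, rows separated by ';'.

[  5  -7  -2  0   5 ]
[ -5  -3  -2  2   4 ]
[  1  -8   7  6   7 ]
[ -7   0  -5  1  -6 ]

REF = [5 -7 -2 0 5; 0 -10 -4 2 9; 0 0 251/25 117/25 3/50; 0 0 0 213/251 -1957/251]

Forward elimination:
R2 <- R2 - (-1)*R1:  [   0  -10   -4    2    9 ]
R3 <- R3 - (1/5)*R1:  [     0  -33/5   37/5      6      6 ]
R4 <- R4 - (-7/5)*R1:  [     0  -49/5  -39/5      1      1 ]
R3 <- R3 - (33/50)*R2:  [      0       0  251/25  117/25    3/50 ]
R4 <- R4 - (49/50)*R2:  [       0        0   -97/25   -24/25  -391/50 ]
R4 <- R4 - (-97/251)*R3:  [         0          0          0    213/251  -1957/251 ]
Row echelon form:
[ 5   -7      -2        0          5 ]
[ 0  -10      -4        2          9 ]
[ 0    0  251/25   117/25       3/50 ]
[ 0    0       0  213/251  -1957/251 ]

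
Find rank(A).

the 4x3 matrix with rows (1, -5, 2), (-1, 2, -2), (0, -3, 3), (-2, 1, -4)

Row reduction:
R2 <- R2 - (-1)*R1:  [  0  -3   0 ]
R4 <- R4 - (-2)*R1:  [  0  -9   0 ]
R3 <- R3 - (1)*R2:  [ 0  0  3 ]
R4 <- R4 - (3)*R2:  [ 0  0  0 ]
Row echelon form:
[ 1  -5  2 ]
[ 0  -3  0 ]
[ 0   0  3 ]
[ 0   0  0 ]
Nonzero rows / pivot columns: 3

rank(A) = 3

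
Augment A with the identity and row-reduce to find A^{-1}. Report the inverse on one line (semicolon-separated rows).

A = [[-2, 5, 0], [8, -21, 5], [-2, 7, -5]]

Gauss-Jordan on [A | I]:
R1 <- (1/-2)*R1:  [    1  -5/2     0  |  -1/2     0     0 ]
R2 <- R2 - (8)*R1:  [  0  -1   5  |   4   1   0 ]
R3 <- R3 - (-2)*R1:  [  0   2  -5  |  -1   0   1 ]
R2 <- (1/-1)*R2:  [  0   1  -5  |  -4  -1   0 ]
R1 <- R1 - (-5/2)*R2:  [     1      0  -25/2  |  -21/2   -5/2      0 ]
R3 <- R3 - (2)*R2:  [ 0  0  5  |  7  2  1 ]
R3 <- (1/5)*R3:  [   0    0    1  |  7/5  2/5  1/5 ]
R1 <- R1 - (-25/2)*R3:  [   1    0    0  |    7  5/2  5/2 ]
R2 <- R2 - (-5)*R3:  [ 0  1  0  |  3  1  1 ]
Right block of [I | A^{-1}] is the inverse:
[   7  5/2  5/2 ]
[   3    1    1 ]
[ 7/5  2/5  1/5 ]

inverse = [7 5/2 5/2; 3 1 1; 7/5 2/5 1/5]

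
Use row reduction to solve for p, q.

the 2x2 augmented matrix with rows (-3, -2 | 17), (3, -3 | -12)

(-5, -1)

Forward elimination on [A|b]:
R2 <- R2 - (-1)*R1:  [  0  -5   5 ]
Row echelon form:
[ -3  -2  |  17 ]
[  0  -5  |   5 ]
Back-substitution:
q = (5) / -5 = -1
p = (17 - (-2)*(-1)) / -3 = -5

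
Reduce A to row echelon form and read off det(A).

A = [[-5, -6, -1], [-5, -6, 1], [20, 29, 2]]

Forward elimination:
R2 <- R2 - (1)*R1:  [ 0  0  2 ]
R3 <- R3 - (-4)*R1:  [  0   5  -2 ]
R2 <-> R3   (pivot in column 2 was zero)
[ -5  -6  -1 ]
[  0   5  -2 ]
[  0   0   2 ]
Upper-triangular form:
[ -5  -6  -1 ]
[  0   5  -2 ]
[  0   0   2 ]
det(A) = (-1)^1 * (-5) * (5) * (2) = 50  (1 row swap -> sign -1)

det(A) = 50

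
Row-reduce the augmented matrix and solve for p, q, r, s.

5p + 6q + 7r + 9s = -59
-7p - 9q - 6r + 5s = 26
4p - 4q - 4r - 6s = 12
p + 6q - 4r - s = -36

(-4, -4, 3, -4)

Forward elimination on [A|b]:
R2 <- R2 - (-7/5)*R1:  [      0    -3/5    19/5    88/5  -283/5 ]
R3 <- R3 - (4/5)*R1:  [     0  -44/5  -48/5  -66/5  296/5 ]
R4 <- R4 - (1/5)*R1:  [      0    24/5   -27/5   -14/5  -121/5 ]
R3 <- R3 - (44/3)*R2:  [      0       0  -196/3  -814/3  2668/3 ]
R4 <- R4 - (-8)*R2:  [    0     0    25   138  -477 ]
R4 <- R4 - (-75/196)*R3:  [        0         0         0   3349/98  -6698/49 ]
Row echelon form:
[ 5     6       7        9  |       -59 ]
[ 0  -3/5    19/5     88/5  |    -283/5 ]
[ 0     0  -196/3   -814/3  |    2668/3 ]
[ 0     0       0  3349/98  |  -6698/49 ]
Back-substitution:
s = (-6698/49) / (3349/98) = -4
r = (2668/3 - (-814/3)*(-4)) / (-196/3) = 3
q = (-283/5 - (19/5)*(3) - (88/5)*(-4)) / (-3/5) = -4
p = (-59 - (6)*(-4) - (7)*(3) - (9)*(-4)) / 5 = -4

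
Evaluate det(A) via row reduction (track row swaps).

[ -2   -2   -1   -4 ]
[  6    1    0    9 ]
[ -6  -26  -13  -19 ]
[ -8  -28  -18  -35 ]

det(A) = -40

Forward elimination:
R2 <- R2 - (-3)*R1:  [  0  -5  -3  -3 ]
R3 <- R3 - (3)*R1:  [   0  -20  -10   -7 ]
R4 <- R4 - (4)*R1:  [   0  -20  -14  -19 ]
R3 <- R3 - (4)*R2:  [ 0  0  2  5 ]
R4 <- R4 - (4)*R2:  [  0   0  -2  -7 ]
R4 <- R4 - (-1)*R3:  [  0   0   0  -2 ]
Upper-triangular form:
[ -2  -2  -1  -4 ]
[  0  -5  -3  -3 ]
[  0   0   2   5 ]
[  0   0   0  -2 ]
det(A) = (-1)^0 * (-2) * (-5) * (2) * (-2) = -40  (0 row swaps -> sign +1)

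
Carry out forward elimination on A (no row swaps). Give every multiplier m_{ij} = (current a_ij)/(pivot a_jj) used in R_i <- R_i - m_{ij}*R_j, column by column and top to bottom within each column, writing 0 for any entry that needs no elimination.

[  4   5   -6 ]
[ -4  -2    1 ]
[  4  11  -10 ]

Forward elimination:
R2 <- R2 - (-1)*R1:  [  0   3  -5 ]
R3 <- R3 - (1)*R1:  [  0   6  -4 ]
R3 <- R3 - (2)*R2:  [ 0  0  6 ]
Multipliers (in order of application): m_{21} = -1, m_{31} = 1, m_{32} = 2

multipliers: -1, 1, 2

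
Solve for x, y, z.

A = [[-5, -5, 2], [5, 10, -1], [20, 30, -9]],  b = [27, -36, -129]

(-3, -2, 1)

Forward elimination on [A|b]:
R2 <- R2 - (-1)*R1:  [  0   5   1  -9 ]
R3 <- R3 - (-4)*R1:  [   0   10   -1  -21 ]
R3 <- R3 - (2)*R2:  [  0   0  -3  -3 ]
Row echelon form:
[ -5  -5   2  |  27 ]
[  0   5   1  |  -9 ]
[  0   0  -3  |  -3 ]
Back-substitution:
z = (-3) / -3 = 1
y = (-9 - (1)*(1)) / 5 = -2
x = (27 - (-5)*(-2) - (2)*(1)) / -5 = -3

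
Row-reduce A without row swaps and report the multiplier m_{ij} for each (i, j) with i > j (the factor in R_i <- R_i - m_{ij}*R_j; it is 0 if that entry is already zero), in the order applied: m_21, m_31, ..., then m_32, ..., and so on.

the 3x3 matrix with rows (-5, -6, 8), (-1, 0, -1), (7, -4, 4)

multipliers: 1/5, -7/5, -31/3

Forward elimination:
R2 <- R2 - (1/5)*R1:  [     0    6/5  -13/5 ]
R3 <- R3 - (-7/5)*R1:  [     0  -62/5   76/5 ]
R3 <- R3 - (-31/3)*R2:  [     0      0  -35/3 ]
Multipliers (in order of application): m_{21} = 1/5, m_{31} = -7/5, m_{32} = -31/3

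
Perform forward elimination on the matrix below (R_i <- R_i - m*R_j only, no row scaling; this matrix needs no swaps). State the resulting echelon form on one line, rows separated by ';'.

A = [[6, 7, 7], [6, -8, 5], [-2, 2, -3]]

REF = [6 7 7; 0 -15 -2; 0 0 -56/45]

Forward elimination:
R2 <- R2 - (1)*R1:  [   0  -15   -2 ]
R3 <- R3 - (-1/3)*R1:  [    0  13/3  -2/3 ]
R3 <- R3 - (-13/45)*R2:  [      0       0  -56/45 ]
Row echelon form:
[ 6    7       7 ]
[ 0  -15      -2 ]
[ 0    0  -56/45 ]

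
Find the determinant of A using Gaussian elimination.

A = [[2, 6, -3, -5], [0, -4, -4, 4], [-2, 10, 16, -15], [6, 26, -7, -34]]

Forward elimination:
R3 <- R3 - (-1)*R1:  [   0   16   13  -20 ]
R4 <- R4 - (3)*R1:  [   0    8    2  -19 ]
R3 <- R3 - (-4)*R2:  [  0   0  -3  -4 ]
R4 <- R4 - (-2)*R2:  [   0    0   -6  -11 ]
R4 <- R4 - (2)*R3:  [  0   0   0  -3 ]
Upper-triangular form:
[ 2   6  -3  -5 ]
[ 0  -4  -4   4 ]
[ 0   0  -3  -4 ]
[ 0   0   0  -3 ]
det(A) = (-1)^0 * (2) * (-4) * (-3) * (-3) = -72  (0 row swaps -> sign +1)

det(A) = -72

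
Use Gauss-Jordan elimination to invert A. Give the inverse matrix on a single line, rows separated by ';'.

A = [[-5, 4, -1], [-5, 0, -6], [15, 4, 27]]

Gauss-Jordan on [A | I]:
R1 <- (1/-5)*R1:  [    1  -4/5   1/5  |  -1/5     0     0 ]
R2 <- R2 - (-5)*R1:  [  0  -4  -5  |  -1   1   0 ]
R3 <- R3 - (15)*R1:  [  0  16  24  |   3   0   1 ]
R2 <- (1/-4)*R2:  [    0     1   5/4  |   1/4  -1/4     0 ]
R1 <- R1 - (-4/5)*R2:  [    1     0   6/5  |     0  -1/5     0 ]
R3 <- R3 - (16)*R2:  [  0   0   4  |  -1   4   1 ]
R3 <- (1/4)*R3:  [    0     0     1  |  -1/4     1   1/4 ]
R1 <- R1 - (6/5)*R3:  [     1      0      0  |   3/10   -7/5  -3/10 ]
R2 <- R2 - (5/4)*R3:  [     0      1      0  |   9/16   -3/2  -5/16 ]
Right block of [I | A^{-1}] is the inverse:
[ 3/10  -7/5  -3/10 ]
[ 9/16  -3/2  -5/16 ]
[ -1/4     1    1/4 ]

inverse = [3/10 -7/5 -3/10; 9/16 -3/2 -5/16; -1/4 1 1/4]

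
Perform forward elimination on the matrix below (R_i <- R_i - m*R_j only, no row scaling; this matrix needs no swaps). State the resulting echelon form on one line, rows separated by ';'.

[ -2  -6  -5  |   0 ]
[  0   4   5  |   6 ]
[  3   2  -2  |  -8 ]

REF = [-2 -6 -5 0; 0 4 5 6; 0 0 -3/4 5/2]

Forward elimination:
R3 <- R3 - (-3/2)*R1:  [     0     -7  -19/2     -8 ]
R3 <- R3 - (-7/4)*R2:  [    0     0  -3/4   5/2 ]
Row echelon form:
[ -2  -6    -5  |    0 ]
[  0   4     5  |    6 ]
[  0   0  -3/4  |  5/2 ]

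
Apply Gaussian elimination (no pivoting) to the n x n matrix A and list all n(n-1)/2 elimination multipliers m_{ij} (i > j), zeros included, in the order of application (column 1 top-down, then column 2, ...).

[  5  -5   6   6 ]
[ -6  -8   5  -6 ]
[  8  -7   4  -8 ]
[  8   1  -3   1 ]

Forward elimination:
R2 <- R2 - (-6/5)*R1:  [    0   -14  61/5   6/5 ]
R3 <- R3 - (8/5)*R1:  [     0      1  -28/5  -88/5 ]
R4 <- R4 - (8/5)*R1:  [     0      9  -63/5  -43/5 ]
R3 <- R3 - (-1/14)*R2:  [       0        0  -331/70  -613/35 ]
R4 <- R4 - (-9/14)*R2:  [       0        0  -333/70  -274/35 ]
R4 <- R4 - (333/331)*R3:  [        0         0         0  3241/331 ]
Multipliers (in order of application): m_{21} = -6/5, m_{31} = 8/5, m_{41} = 8/5, m_{32} = -1/14, m_{42} = -9/14, m_{43} = 333/331

multipliers: -6/5, 8/5, 8/5, -1/14, -9/14, 333/331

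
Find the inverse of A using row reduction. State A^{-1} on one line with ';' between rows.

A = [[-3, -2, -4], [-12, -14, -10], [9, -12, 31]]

Gauss-Jordan on [A | I]:
R1 <- (1/-3)*R1:  [    1   2/3   4/3  |  -1/3     0     0 ]
R2 <- R2 - (-12)*R1:  [  0  -6   6  |  -4   1   0 ]
R3 <- R3 - (9)*R1:  [   0  -18   19  |    3    0    1 ]
R2 <- (1/-6)*R2:  [    0     1    -1  |   2/3  -1/6     0 ]
R1 <- R1 - (2/3)*R2:  [    1     0     2  |  -7/9   1/9     0 ]
R3 <- R3 - (-18)*R2:  [  0   0   1  |  15  -3   1 ]
R1 <- R1 - (2)*R3:  [      1       0       0  |  -277/9    55/9      -2 ]
R2 <- R2 - (-1)*R3:  [     0      1      0  |   47/3  -19/6      1 ]
Right block of [I | A^{-1}] is the inverse:
[ -277/9   55/9  -2 ]
[   47/3  -19/6   1 ]
[     15     -3   1 ]

inverse = [-277/9 55/9 -2; 47/3 -19/6 1; 15 -3 1]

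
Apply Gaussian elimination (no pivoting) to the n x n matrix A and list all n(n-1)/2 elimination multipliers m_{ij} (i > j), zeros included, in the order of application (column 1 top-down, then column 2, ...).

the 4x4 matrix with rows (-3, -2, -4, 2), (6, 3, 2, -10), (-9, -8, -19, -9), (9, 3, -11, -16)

multipliers: -2, 3, -3, 2, 3, -1

Forward elimination:
R2 <- R2 - (-2)*R1:  [  0  -1  -6  -6 ]
R3 <- R3 - (3)*R1:  [   0   -2   -7  -15 ]
R4 <- R4 - (-3)*R1:  [   0   -3  -23  -10 ]
R3 <- R3 - (2)*R2:  [  0   0   5  -3 ]
R4 <- R4 - (3)*R2:  [  0   0  -5   8 ]
R4 <- R4 - (-1)*R3:  [ 0  0  0  5 ]
Multipliers (in order of application): m_{21} = -2, m_{31} = 3, m_{41} = -3, m_{32} = 2, m_{42} = 3, m_{43} = -1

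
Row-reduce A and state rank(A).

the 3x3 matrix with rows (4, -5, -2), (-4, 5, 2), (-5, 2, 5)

rank(A) = 2

Row reduction:
R2 <- R2 - (-1)*R1:  [ 0  0  0 ]
R3 <- R3 - (-5/4)*R1:  [     0  -17/4    5/2 ]
R2 <-> R3   (pivot in column 2 was zero)
[ 4     -5   -2 ]
[ 0  -17/4  5/2 ]
[ 0      0    0 ]
Row echelon form:
[ 4     -5   -2 ]
[ 0  -17/4  5/2 ]
[ 0      0    0 ]
Nonzero rows / pivot columns: 2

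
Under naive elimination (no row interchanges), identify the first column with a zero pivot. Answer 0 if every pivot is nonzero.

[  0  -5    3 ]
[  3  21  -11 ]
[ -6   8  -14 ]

Naive forward elimination:
Pivot entry (1,1) is zero but row 2 has 3 in column 1 -> naive elimination stops; a row interchange (e.g. R1 <-> R2) would be required here.

first zero-pivot column = 1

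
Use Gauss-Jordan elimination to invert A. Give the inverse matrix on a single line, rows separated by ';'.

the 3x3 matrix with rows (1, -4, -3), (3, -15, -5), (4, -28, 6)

Gauss-Jordan on [A | I]:
R2 <- R2 - (3)*R1:  [  0  -3   4  |  -3   1   0 ]
R3 <- R3 - (4)*R1:  [   0  -12   18  |   -4    0    1 ]
R2 <- (1/-3)*R2:  [    0     1  -4/3  |     1  -1/3     0 ]
R1 <- R1 - (-4)*R2:  [     1      0  -25/3  |      5   -4/3      0 ]
R3 <- R3 - (-12)*R2:  [  0   0   2  |   8  -4   1 ]
R3 <- (1/2)*R3:  [   0    0    1  |    4   -2  1/2 ]
R1 <- R1 - (-25/3)*R3:  [     1      0      0  |  115/3    -18   25/6 ]
R2 <- R2 - (-4/3)*R3:  [    0     1     0  |  19/3    -3   2/3 ]
Right block of [I | A^{-1}] is the inverse:
[ 115/3  -18  25/6 ]
[  19/3   -3   2/3 ]
[     4   -2   1/2 ]

inverse = [115/3 -18 25/6; 19/3 -3 2/3; 4 -2 1/2]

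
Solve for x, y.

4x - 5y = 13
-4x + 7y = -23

Forward elimination on [A|b]:
R2 <- R2 - (-1)*R1:  [   0    2  -10 ]
Row echelon form:
[ 4  -5  |   13 ]
[ 0   2  |  -10 ]
Back-substitution:
y = (-10) / 2 = -5
x = (13 - (-5)*(-5)) / 4 = -3

(-3, -5)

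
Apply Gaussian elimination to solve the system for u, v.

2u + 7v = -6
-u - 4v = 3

Forward elimination on [A|b]:
R2 <- R2 - (-1/2)*R1:  [    0  -1/2     0 ]
Row echelon form:
[ 2     7  |  -6 ]
[ 0  -1/2  |   0 ]
Back-substitution:
v = (0) / (-1/2) = 0
u = (-6 - (7)*(0)) / 2 = -3

(-3, 0)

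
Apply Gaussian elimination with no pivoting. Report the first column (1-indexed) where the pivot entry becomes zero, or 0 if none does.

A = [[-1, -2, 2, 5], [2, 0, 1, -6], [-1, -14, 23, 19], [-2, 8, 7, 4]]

first zero-pivot column = 4

Naive forward elimination:
R2 <- R2 - (-2)*R1:  [  0  -4   5   4 ]
R3 <- R3 - (1)*R1:  [   0  -12   21   14 ]
R4 <- R4 - (2)*R1:  [  0  12   3  -6 ]
R3 <- R3 - (3)*R2:  [ 0  0  6  2 ]
R4 <- R4 - (-3)*R2:  [  0   0  18   6 ]
R4 <- R4 - (3)*R3:  [ 0  0  0  0 ]
Matrix at this point:
[ -1  -2  2  5 ]
[  0  -4  5  4 ]
[  0   0  6  2 ]
[  0   0  0  0 ]
Pivot entry (4,4) in the last row is zero and there are no rows below to swap with -> zero pivot in column 4 (A is singular).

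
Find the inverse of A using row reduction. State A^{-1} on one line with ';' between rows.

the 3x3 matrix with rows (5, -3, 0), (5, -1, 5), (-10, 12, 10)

inverse = [7/5 -3/5 3/10; 2 -1 1/2; -1 3/5 -1/5]

Gauss-Jordan on [A | I]:
R1 <- (1/5)*R1:  [    1  -3/5     0  |   1/5     0     0 ]
R2 <- R2 - (5)*R1:  [  0   2   5  |  -1   1   0 ]
R3 <- R3 - (-10)*R1:  [  0   6  10  |   2   0   1 ]
R2 <- (1/2)*R2:  [    0     1   5/2  |  -1/2   1/2     0 ]
R1 <- R1 - (-3/5)*R2:  [     1      0    3/2  |  -1/10   3/10      0 ]
R3 <- R3 - (6)*R2:  [  0   0  -5  |   5  -3   1 ]
R3 <- (1/-5)*R3:  [    0     0     1  |    -1   3/5  -1/5 ]
R1 <- R1 - (3/2)*R3:  [    1     0     0  |   7/5  -3/5  3/10 ]
R2 <- R2 - (5/2)*R3:  [   0    1    0  |    2   -1  1/2 ]
Right block of [I | A^{-1}] is the inverse:
[ 7/5  -3/5  3/10 ]
[   2    -1   1/2 ]
[  -1   3/5  -1/5 ]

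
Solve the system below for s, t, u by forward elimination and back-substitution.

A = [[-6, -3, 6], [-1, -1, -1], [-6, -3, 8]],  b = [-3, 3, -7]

Forward elimination on [A|b]:
R2 <- R2 - (1/6)*R1:  [    0  -1/2    -2   7/2 ]
R3 <- R3 - (1)*R1:  [  0   0   2  -4 ]
Row echelon form:
[ -6    -3   6  |   -3 ]
[  0  -1/2  -2  |  7/2 ]
[  0     0   2  |   -4 ]
Back-substitution:
u = (-4) / 2 = -2
t = (7/2 - (-2)*(-2)) / (-1/2) = 1
s = (-3 - (-3)*(1) - (6)*(-2)) / -6 = -2

(-2, 1, -2)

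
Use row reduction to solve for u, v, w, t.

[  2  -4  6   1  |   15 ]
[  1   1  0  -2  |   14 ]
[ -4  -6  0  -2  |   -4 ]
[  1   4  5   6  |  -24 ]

Forward elimination on [A|b]:
R2 <- R2 - (1/2)*R1:  [    0     3    -3  -5/2  13/2 ]
R3 <- R3 - (-2)*R1:  [   0  -14   12    0   26 ]
R4 <- R4 - (1/2)*R1:  [     0      6      2   11/2  -63/2 ]
R3 <- R3 - (-14/3)*R2:  [     0      0     -2  -35/3  169/3 ]
R4 <- R4 - (2)*R2:  [     0      0      8   21/2  -89/2 ]
R4 <- R4 - (-4)*R3:  [      0       0       0  -217/6  1085/6 ]
Row echelon form:
[ 2  -4   6       1  |      15 ]
[ 0   3  -3    -5/2  |    13/2 ]
[ 0   0  -2   -35/3  |   169/3 ]
[ 0   0   0  -217/6  |  1085/6 ]
Back-substitution:
t = (1085/6) / (-217/6) = -5
w = (169/3 - (-35/3)*(-5)) / -2 = 1
v = (13/2 - (-3)*(1) - (-5/2)*(-5)) / 3 = -1
u = (15 - (-4)*(-1) - (6)*(1) - (1)*(-5)) / 2 = 5

(5, -1, 1, -5)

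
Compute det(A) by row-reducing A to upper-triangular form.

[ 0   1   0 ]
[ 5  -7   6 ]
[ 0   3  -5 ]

Forward elimination:
R1 <-> R2   (pivot in column 1 was zero)
[ 5  -7   6 ]
[ 0   1   0 ]
[ 0   3  -5 ]
R3 <- R3 - (3)*R2:  [  0   0  -5 ]
Upper-triangular form:
[ 5  -7   6 ]
[ 0   1   0 ]
[ 0   0  -5 ]
det(A) = (-1)^1 * (5) * (1) * (-5) = 25  (1 row swap -> sign -1)

det(A) = 25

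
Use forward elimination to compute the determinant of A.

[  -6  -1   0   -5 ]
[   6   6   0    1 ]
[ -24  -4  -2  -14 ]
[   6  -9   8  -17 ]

det(A) = -360

Forward elimination:
R2 <- R2 - (-1)*R1:  [  0   5   0  -4 ]
R3 <- R3 - (4)*R1:  [  0   0  -2   6 ]
R4 <- R4 - (-1)*R1:  [   0  -10    8  -22 ]
R4 <- R4 - (-2)*R2:  [   0    0    8  -30 ]
R4 <- R4 - (-4)*R3:  [  0   0   0  -6 ]
Upper-triangular form:
[ -6  -1   0  -5 ]
[  0   5   0  -4 ]
[  0   0  -2   6 ]
[  0   0   0  -6 ]
det(A) = (-1)^0 * (-6) * (5) * (-2) * (-6) = -360  (0 row swaps -> sign +1)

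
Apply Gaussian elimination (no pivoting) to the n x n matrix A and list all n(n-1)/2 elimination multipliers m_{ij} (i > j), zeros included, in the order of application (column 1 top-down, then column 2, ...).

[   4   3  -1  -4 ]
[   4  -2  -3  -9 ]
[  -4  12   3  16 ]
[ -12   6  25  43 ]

multipliers: 1, -1, -3, -3, -3, -4

Forward elimination:
R2 <- R2 - (1)*R1:  [  0  -5  -2  -5 ]
R3 <- R3 - (-1)*R1:  [  0  15   2  12 ]
R4 <- R4 - (-3)*R1:  [  0  15  22  31 ]
R3 <- R3 - (-3)*R2:  [  0   0  -4  -3 ]
R4 <- R4 - (-3)*R2:  [  0   0  16  16 ]
R4 <- R4 - (-4)*R3:  [ 0  0  0  4 ]
Multipliers (in order of application): m_{21} = 1, m_{31} = -1, m_{41} = -3, m_{32} = -3, m_{42} = -3, m_{43} = -4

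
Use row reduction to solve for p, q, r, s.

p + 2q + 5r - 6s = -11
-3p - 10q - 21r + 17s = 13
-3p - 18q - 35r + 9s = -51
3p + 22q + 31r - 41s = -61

(5, 4, 0, 4)

Forward elimination on [A|b]:
R2 <- R2 - (-3)*R1:  [   0   -4   -6   -1  -20 ]
R3 <- R3 - (-3)*R1:  [   0  -12  -20   -9  -84 ]
R4 <- R4 - (3)*R1:  [   0   16   16  -23  -28 ]
R3 <- R3 - (3)*R2:  [   0    0   -2   -6  -24 ]
R4 <- R4 - (-4)*R2:  [    0     0    -8   -27  -108 ]
R4 <- R4 - (4)*R3:  [   0    0    0   -3  -12 ]
Row echelon form:
[ 1   2   5  -6  |  -11 ]
[ 0  -4  -6  -1  |  -20 ]
[ 0   0  -2  -6  |  -24 ]
[ 0   0   0  -3  |  -12 ]
Back-substitution:
s = (-12) / -3 = 4
r = (-24 - (-6)*(4)) / -2 = 0
q = (-20 - (-6)*(0) - (-1)*(4)) / -4 = 4
p = (-11 - (2)*(4) - (5)*(0) - (-6)*(4)) / 1 = 5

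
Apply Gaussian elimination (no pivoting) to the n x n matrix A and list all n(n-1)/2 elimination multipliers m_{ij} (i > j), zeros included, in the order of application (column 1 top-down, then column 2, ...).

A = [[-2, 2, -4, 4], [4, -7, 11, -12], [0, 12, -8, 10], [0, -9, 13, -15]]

Forward elimination:
R2 <- R2 - (-2)*R1:  [  0  -3   3  -4 ]
R3: entry in column 1 is already 0 -> m_{31} = 0 (no row operation needed)
R4: entry in column 1 is already 0 -> m_{41} = 0 (no row operation needed)
R3 <- R3 - (-4)*R2:  [  0   0   4  -6 ]
R4 <- R4 - (3)*R2:  [  0   0   4  -3 ]
R4 <- R4 - (1)*R3:  [ 0  0  0  3 ]
Multipliers (in order of application): m_{21} = -2, m_{31} = 0, m_{41} = 0, m_{32} = -4, m_{42} = 3, m_{43} = 1

multipliers: -2, 0, 0, -4, 3, 1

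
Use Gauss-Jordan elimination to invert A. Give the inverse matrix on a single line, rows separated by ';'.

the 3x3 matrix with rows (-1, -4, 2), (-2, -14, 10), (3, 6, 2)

Gauss-Jordan on [A | I]:
R1 <- (1/-1)*R1:  [  1   4  -2  |  -1   0   0 ]
R2 <- R2 - (-2)*R1:  [  0  -6   6  |  -2   1   0 ]
R3 <- R3 - (3)*R1:  [  0  -6   8  |   3   0   1 ]
R2 <- (1/-6)*R2:  [    0     1    -1  |   1/3  -1/6     0 ]
R1 <- R1 - (4)*R2:  [    1     0     2  |  -7/3   2/3     0 ]
R3 <- R3 - (-6)*R2:  [  0   0   2  |   5  -1   1 ]
R3 <- (1/2)*R3:  [    0     0     1  |   5/2  -1/2   1/2 ]
R1 <- R1 - (2)*R3:  [     1      0      0  |  -22/3    5/3     -1 ]
R2 <- R2 - (-1)*R3:  [    0     1     0  |  17/6  -2/3   1/2 ]
Right block of [I | A^{-1}] is the inverse:
[ -22/3   5/3   -1 ]
[  17/6  -2/3  1/2 ]
[   5/2  -1/2  1/2 ]

inverse = [-22/3 5/3 -1; 17/6 -2/3 1/2; 5/2 -1/2 1/2]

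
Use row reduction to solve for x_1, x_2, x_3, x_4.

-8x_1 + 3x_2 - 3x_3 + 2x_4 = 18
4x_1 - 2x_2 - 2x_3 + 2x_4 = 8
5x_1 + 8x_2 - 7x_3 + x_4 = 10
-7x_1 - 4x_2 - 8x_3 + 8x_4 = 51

Forward elimination on [A|b]:
R2 <- R2 - (-1/2)*R1:  [    0  -1/2  -7/2     3    17 ]
R3 <- R3 - (-5/8)*R1:  [     0   79/8  -71/8    9/4   85/4 ]
R4 <- R4 - (7/8)*R1:  [     0  -53/8  -43/8   25/4  141/4 ]
R3 <- R3 - (-79/4)*R2:  [     0      0    -78  123/2    357 ]
R4 <- R4 - (53/4)*R2:  [     0      0     41  -67/2   -190 ]
R4 <- R4 - (-41/78)*R3:  [      0       0       0  -61/52  -61/26 ]
Row echelon form:
[ -8     3    -3       2  |      18 ]
[  0  -1/2  -7/2       3  |      17 ]
[  0     0   -78   123/2  |     357 ]
[  0     0     0  -61/52  |  -61/26 ]
Back-substitution:
x_4 = (-61/26) / (-61/52) = 2
x_3 = (357 - (123/2)*(2)) / -78 = -3
x_2 = (17 - (-7/2)*(-3) - (3)*(2)) / (-1/2) = -1
x_1 = (18 - (3)*(-1) - (-3)*(-3) - (2)*(2)) / -8 = -1

(-1, -1, -3, 2)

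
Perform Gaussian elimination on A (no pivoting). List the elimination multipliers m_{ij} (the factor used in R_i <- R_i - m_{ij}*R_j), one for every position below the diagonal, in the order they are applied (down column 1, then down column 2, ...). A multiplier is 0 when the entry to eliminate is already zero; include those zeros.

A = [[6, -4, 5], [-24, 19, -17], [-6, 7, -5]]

Forward elimination:
R2 <- R2 - (-4)*R1:  [ 0  3  3 ]
R3 <- R3 - (-1)*R1:  [ 0  3  0 ]
R3 <- R3 - (1)*R2:  [  0   0  -3 ]
Multipliers (in order of application): m_{21} = -4, m_{31} = -1, m_{32} = 1

multipliers: -4, -1, 1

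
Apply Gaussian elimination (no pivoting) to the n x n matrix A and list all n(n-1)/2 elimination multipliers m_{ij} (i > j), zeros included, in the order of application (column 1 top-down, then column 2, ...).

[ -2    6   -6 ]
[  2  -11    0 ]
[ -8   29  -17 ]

multipliers: -1, 4, -1

Forward elimination:
R2 <- R2 - (-1)*R1:  [  0  -5  -6 ]
R3 <- R3 - (4)*R1:  [ 0  5  7 ]
R3 <- R3 - (-1)*R2:  [ 0  0  1 ]
Multipliers (in order of application): m_{21} = -1, m_{31} = 4, m_{32} = -1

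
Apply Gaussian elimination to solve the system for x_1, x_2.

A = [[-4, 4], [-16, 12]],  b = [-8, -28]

Forward elimination on [A|b]:
R2 <- R2 - (4)*R1:  [  0  -4   4 ]
Row echelon form:
[ -4   4  |  -8 ]
[  0  -4  |   4 ]
Back-substitution:
x_2 = (4) / -4 = -1
x_1 = (-8 - (4)*(-1)) / -4 = 1

(1, -1)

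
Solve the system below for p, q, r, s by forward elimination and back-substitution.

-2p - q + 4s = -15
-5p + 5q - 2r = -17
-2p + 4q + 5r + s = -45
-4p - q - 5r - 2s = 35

(0, -5, -4, -5)

Forward elimination on [A|b]:
R2 <- R2 - (5/2)*R1:  [    0  15/2    -2   -10  41/2 ]
R3 <- R3 - (1)*R1:  [   0    5    5   -3  -30 ]
R4 <- R4 - (2)*R1:  [   0    1   -5  -10   65 ]
R3 <- R3 - (2/3)*R2:  [      0       0    19/3    11/3  -131/3 ]
R4 <- R4 - (2/15)*R2:  [      0       0  -71/15   -26/3  934/15 ]
R4 <- R4 - (-71/95)*R3:  [       0        0        0  -563/95   563/19 ]
Row echelon form:
[ -2    -1     0        4  |     -15 ]
[  0  15/2    -2      -10  |    41/2 ]
[  0     0  19/3     11/3  |  -131/3 ]
[  0     0     0  -563/95  |  563/19 ]
Back-substitution:
s = (563/19) / (-563/95) = -5
r = (-131/3 - (11/3)*(-5)) / (19/3) = -4
q = (41/2 - (-2)*(-4) - (-10)*(-5)) / (15/2) = -5
p = (-15 - (-1)*(-5) - (4)*(-5)) / -2 = 0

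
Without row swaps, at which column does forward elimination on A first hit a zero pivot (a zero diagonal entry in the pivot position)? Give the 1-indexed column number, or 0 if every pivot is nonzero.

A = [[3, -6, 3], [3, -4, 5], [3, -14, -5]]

Naive forward elimination:
R2 <- R2 - (1)*R1:  [ 0  2  2 ]
R3 <- R3 - (1)*R1:  [  0  -8  -8 ]
R3 <- R3 - (-4)*R2:  [ 0  0  0 ]
Matrix at this point:
[ 3  -6  3 ]
[ 0   2  2 ]
[ 0   0  0 ]
Pivot entry (3,3) in the last row is zero and there are no rows below to swap with -> zero pivot in column 3 (A is singular).

first zero-pivot column = 3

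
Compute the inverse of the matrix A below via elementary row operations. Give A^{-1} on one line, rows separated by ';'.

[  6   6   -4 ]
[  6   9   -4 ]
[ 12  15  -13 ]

inverse = [19/30 -1/5 -2/15; -1/3 1/3 0; 1/5 1/5 -1/5]

Gauss-Jordan on [A | I]:
R1 <- (1/6)*R1:  [    1     1  -2/3  |   1/6     0     0 ]
R2 <- R2 - (6)*R1:  [  0   3   0  |  -1   1   0 ]
R3 <- R3 - (12)*R1:  [  0   3  -5  |  -2   0   1 ]
R2 <- (1/3)*R2:  [    0     1     0  |  -1/3   1/3     0 ]
R1 <- R1 - (1)*R2:  [    1     0  -2/3  |   1/2  -1/3     0 ]
R3 <- R3 - (3)*R2:  [  0   0  -5  |  -1  -1   1 ]
R3 <- (1/-5)*R3:  [    0     0     1  |   1/5   1/5  -1/5 ]
R1 <- R1 - (-2/3)*R3:  [     1      0      0  |  19/30   -1/5  -2/15 ]
Right block of [I | A^{-1}] is the inverse:
[ 19/30  -1/5  -2/15 ]
[  -1/3   1/3      0 ]
[   1/5   1/5   -1/5 ]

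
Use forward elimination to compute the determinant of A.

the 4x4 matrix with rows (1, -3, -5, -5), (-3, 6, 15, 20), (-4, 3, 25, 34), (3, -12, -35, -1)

Forward elimination:
R2 <- R2 - (-3)*R1:  [  0  -3   0   5 ]
R3 <- R3 - (-4)*R1:  [  0  -9   5  14 ]
R4 <- R4 - (3)*R1:  [   0   -3  -20   14 ]
R3 <- R3 - (3)*R2:  [  0   0   5  -1 ]
R4 <- R4 - (1)*R2:  [   0    0  -20    9 ]
R4 <- R4 - (-4)*R3:  [ 0  0  0  5 ]
Upper-triangular form:
[ 1  -3  -5  -5 ]
[ 0  -3   0   5 ]
[ 0   0   5  -1 ]
[ 0   0   0   5 ]
det(A) = (-1)^0 * (1) * (-3) * (5) * (5) = -75  (0 row swaps -> sign +1)

det(A) = -75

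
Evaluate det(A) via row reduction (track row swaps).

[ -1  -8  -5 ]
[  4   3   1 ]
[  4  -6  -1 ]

det(A) = 113

Forward elimination:
R2 <- R2 - (-4)*R1:  [   0  -29  -19 ]
R3 <- R3 - (-4)*R1:  [   0  -38  -21 ]
R3 <- R3 - (38/29)*R2:  [      0       0  113/29 ]
Upper-triangular form:
[ -1   -8      -5 ]
[  0  -29     -19 ]
[  0    0  113/29 ]
det(A) = (-1)^0 * (-1) * (-29) * (113/29) = 113  (0 row swaps -> sign +1)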